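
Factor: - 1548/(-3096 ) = 1/2 = 2^( - 1)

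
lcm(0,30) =0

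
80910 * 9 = 728190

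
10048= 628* 16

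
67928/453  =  149  +  431/453 = 149.95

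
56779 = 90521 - 33742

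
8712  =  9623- 911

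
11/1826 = 1/166=0.01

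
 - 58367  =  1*( - 58367) 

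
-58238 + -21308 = - 79546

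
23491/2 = 11745 + 1/2= 11745.50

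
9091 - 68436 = -59345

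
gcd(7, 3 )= 1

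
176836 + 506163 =682999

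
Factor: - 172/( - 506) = 2^1*11^( - 1 )*23^( - 1 )*43^1 = 86/253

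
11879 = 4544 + 7335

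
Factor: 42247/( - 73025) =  - 5^( - 2)*23^( - 1 )* 83^1*127^(  -  1 ) * 509^1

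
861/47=18 + 15/47=18.32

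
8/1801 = 8/1801 = 0.00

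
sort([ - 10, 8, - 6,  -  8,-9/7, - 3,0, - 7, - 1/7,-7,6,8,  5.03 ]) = [ - 10, - 8, - 7, -7, -6,  -  3, - 9/7, - 1/7,  0,5.03,  6,8, 8 ]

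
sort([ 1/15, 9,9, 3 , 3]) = [ 1/15, 3, 3, 9, 9 ] 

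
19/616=19/616 = 0.03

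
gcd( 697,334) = 1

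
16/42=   8/21 = 0.38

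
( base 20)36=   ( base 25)2G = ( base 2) 1000010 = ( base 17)3f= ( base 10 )66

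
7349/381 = 19 + 110/381= 19.29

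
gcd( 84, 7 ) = 7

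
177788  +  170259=348047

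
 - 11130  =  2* ( - 5565)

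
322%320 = 2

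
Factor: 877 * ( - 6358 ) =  - 2^1*11^1 * 17^2*877^1 = - 5575966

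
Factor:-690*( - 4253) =2934570 = 2^1*3^1*5^1 * 23^1 * 4253^1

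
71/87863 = 71/87863 = 0.00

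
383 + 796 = 1179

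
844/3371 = 844/3371= 0.25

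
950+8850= 9800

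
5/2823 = 5/2823 = 0.00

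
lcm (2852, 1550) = 71300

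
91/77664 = 91/77664=0.00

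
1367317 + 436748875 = 438116192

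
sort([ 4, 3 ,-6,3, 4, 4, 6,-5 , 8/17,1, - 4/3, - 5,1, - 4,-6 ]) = [ - 6,-6, - 5, - 5, - 4, - 4/3  ,  8/17, 1,1, 3,3,4, 4, 4,6 ] 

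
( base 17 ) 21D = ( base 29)KS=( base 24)118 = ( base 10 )608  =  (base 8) 1140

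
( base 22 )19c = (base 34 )KE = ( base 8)1266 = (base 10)694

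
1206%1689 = 1206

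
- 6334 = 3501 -9835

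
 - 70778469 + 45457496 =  - 25320973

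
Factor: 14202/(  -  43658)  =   - 3^3*83^( - 1) = -27/83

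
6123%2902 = 319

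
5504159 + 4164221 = 9668380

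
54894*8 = 439152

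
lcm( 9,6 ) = 18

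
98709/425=98709/425 = 232.26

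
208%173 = 35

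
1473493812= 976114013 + 497379799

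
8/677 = 8/677 = 0.01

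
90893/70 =90893/70 =1298.47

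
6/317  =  6/317 = 0.02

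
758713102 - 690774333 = 67938769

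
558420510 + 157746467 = 716166977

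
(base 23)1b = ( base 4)202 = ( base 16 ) 22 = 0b100010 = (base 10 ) 34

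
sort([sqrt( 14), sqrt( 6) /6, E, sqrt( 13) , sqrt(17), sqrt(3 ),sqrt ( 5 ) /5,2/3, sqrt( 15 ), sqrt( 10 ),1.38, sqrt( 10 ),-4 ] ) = [ -4,  sqrt ( 6)/6,sqrt( 5)/5, 2/3, 1.38,sqrt( 3), E,sqrt (10), sqrt(10), sqrt (13),  sqrt (14)  ,  sqrt( 15),sqrt( 17 )]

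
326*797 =259822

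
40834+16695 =57529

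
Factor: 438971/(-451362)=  - 2^ ( - 1)*3^( - 1)*13^1*33767^1*75227^(-1)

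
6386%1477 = 478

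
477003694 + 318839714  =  795843408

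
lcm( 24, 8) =24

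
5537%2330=877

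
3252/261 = 1084/87 = 12.46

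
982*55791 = 54786762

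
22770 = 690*33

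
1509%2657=1509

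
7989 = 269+7720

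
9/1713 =3/571  =  0.01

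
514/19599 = 514/19599=0.03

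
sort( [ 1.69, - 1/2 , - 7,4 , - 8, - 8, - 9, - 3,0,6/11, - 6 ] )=[-9, - 8,-8,  -  7,- 6, - 3, - 1/2, 0,6/11,1.69,4 ]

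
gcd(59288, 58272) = 8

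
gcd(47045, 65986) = 1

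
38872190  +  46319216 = 85191406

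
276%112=52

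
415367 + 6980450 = 7395817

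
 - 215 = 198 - 413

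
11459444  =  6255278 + 5204166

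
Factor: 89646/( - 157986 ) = -3^ ( - 1)*131^(-1 )*223^1 = - 223/393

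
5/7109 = 5/7109 = 0.00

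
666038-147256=518782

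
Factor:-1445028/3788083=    - 111156/291391 = -2^2*3^1*59^1*157^1*211^( - 1)*1381^( - 1)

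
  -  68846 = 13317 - 82163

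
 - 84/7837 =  - 1 + 7753/7837 = - 0.01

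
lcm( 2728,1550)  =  68200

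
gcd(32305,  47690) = 5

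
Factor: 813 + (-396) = 417 = 3^1*139^1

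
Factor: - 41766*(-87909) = 3671607294= 2^1*3^2 * 6961^1*29303^1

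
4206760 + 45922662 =50129422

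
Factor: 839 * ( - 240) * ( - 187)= 37654320  =  2^4*3^1*5^1*11^1* 17^1*839^1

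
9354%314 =248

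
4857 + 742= 5599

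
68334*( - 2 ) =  - 136668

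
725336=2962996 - 2237660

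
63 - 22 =41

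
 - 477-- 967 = 490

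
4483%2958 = 1525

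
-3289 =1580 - 4869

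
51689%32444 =19245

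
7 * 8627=60389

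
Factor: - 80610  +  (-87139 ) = - 271^1 * 619^1 = - 167749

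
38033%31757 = 6276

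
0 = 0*344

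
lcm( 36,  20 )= 180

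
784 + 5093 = 5877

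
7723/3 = 7723/3 = 2574.33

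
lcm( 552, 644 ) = 3864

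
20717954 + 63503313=84221267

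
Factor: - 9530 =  - 2^1*5^1*953^1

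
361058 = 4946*73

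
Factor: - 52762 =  - 2^1*23^1*31^1*37^1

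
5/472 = 5/472 = 0.01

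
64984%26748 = 11488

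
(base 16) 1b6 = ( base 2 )110110110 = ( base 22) JK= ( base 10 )438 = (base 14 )234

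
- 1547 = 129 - 1676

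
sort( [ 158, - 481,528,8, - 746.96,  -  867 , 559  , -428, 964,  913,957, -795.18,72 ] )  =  [-867, - 795.18, -746.96, - 481, - 428, 8, 72, 158,528,559,913,957,964]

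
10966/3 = 10966/3  =  3655.33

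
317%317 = 0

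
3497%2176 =1321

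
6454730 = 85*75938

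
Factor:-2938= -2^1*13^1*113^1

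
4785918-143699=4642219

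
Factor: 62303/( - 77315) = - 5^( - 1) * 7^( - 1) * 47^( - 2 )*62303^1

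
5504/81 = 5504/81 =67.95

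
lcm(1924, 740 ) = 9620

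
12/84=1/7 = 0.14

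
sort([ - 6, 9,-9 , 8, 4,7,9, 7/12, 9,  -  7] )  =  [-9,-7, - 6,  7/12,4, 7,8, 9,9, 9]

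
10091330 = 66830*151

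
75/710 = 15/142 = 0.11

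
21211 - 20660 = 551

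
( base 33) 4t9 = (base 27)783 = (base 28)6M2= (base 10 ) 5322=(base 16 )14ca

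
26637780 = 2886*9230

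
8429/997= 8+453/997 = 8.45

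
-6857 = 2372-9229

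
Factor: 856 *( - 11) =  - 9416 = - 2^3*11^1*107^1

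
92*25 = 2300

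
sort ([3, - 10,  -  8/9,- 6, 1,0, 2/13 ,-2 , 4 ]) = [ - 10, - 6, -2 ,-8/9, 0,  2/13  ,  1, 3, 4] 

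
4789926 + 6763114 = 11553040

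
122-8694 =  -8572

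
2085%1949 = 136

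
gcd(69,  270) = 3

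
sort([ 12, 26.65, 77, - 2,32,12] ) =[ - 2, 12,12, 26.65,  32,  77] 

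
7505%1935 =1700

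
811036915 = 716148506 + 94888409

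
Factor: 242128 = 2^4*37^1*409^1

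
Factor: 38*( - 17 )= - 2^1*17^1*19^1 = - 646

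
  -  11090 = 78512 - 89602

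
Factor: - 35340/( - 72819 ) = 380/783=2^2*3^( - 3)*5^1*19^1*29^( - 1) 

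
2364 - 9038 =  - 6674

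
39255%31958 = 7297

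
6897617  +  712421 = 7610038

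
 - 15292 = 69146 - 84438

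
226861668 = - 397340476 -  - 624202144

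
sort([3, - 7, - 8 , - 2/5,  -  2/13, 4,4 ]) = [ - 8, - 7,-2/5, - 2/13, 3 , 4 , 4]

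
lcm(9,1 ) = 9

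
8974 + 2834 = 11808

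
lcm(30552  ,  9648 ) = 183312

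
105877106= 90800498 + 15076608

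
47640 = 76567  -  28927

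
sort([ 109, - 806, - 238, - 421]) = [ - 806, - 421, - 238,109] 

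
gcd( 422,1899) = 211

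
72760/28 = 18190/7  =  2598.57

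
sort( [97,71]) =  [71 , 97 ]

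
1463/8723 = 133/793 = 0.17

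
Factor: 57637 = 57637^1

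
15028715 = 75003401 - 59974686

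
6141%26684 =6141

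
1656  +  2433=4089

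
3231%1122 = 987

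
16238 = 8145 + 8093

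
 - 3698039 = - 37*99947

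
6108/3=2036 =2036.00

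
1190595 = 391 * 3045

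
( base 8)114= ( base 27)2m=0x4c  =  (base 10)76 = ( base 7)136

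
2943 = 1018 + 1925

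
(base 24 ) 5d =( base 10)133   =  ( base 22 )61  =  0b10000101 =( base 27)4P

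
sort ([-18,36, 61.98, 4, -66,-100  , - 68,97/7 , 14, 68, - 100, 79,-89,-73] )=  [ - 100, - 100,-89, - 73, -68 , - 66,-18, 4 , 97/7, 14, 36,61.98, 68, 79 ] 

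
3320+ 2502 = 5822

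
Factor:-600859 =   -  7^1 * 85837^1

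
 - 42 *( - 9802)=411684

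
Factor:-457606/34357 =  - 2^1*47^( - 1 )*313^1 = - 626/47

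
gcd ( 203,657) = 1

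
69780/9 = 23260/3 =7753.33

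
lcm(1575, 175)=1575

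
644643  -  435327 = 209316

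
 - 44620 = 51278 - 95898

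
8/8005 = 8/8005=0.00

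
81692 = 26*3142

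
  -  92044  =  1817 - 93861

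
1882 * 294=553308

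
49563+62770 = 112333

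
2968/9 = 2968/9 = 329.78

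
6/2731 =6/2731 = 0.00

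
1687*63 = 106281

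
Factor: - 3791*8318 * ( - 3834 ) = 2^2*3^3*17^1*71^1*223^1* 4159^1 = 120899584692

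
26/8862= 13/4431  =  0.00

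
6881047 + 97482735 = 104363782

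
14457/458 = 31 + 259/458 = 31.57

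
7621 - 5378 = 2243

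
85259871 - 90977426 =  - 5717555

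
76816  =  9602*8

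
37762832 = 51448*734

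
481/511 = 481/511 = 0.94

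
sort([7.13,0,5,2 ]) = [ 0,2,5,  7.13]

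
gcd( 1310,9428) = 2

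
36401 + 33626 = 70027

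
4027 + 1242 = 5269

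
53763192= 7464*7203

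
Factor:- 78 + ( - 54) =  - 132 = - 2^2*3^1* 11^1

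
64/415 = 64/415 =0.15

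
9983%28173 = 9983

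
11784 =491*24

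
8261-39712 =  - 31451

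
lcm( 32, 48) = 96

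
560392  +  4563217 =5123609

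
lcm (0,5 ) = 0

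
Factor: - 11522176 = - 2^7*90017^1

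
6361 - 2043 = 4318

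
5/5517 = 5/5517= 0.00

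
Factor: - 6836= - 2^2*1709^1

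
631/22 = 631/22 = 28.68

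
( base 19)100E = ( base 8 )15331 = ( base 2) 1101011011001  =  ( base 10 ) 6873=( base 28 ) 8LD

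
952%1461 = 952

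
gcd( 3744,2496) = 1248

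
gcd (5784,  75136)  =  8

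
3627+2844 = 6471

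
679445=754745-75300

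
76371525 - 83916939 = -7545414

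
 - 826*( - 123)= 101598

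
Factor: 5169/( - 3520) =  - 2^( - 6 ) * 3^1*5^( - 1)*11^( - 1 )*1723^1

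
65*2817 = 183105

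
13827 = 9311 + 4516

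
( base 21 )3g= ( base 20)3j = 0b1001111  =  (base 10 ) 79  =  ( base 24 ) 37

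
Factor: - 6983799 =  - 3^1*2327933^1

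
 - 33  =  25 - 58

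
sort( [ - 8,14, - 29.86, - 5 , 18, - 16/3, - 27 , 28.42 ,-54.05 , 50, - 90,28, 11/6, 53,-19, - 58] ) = [-90,  -  58, - 54.05, - 29.86,-27, - 19,-8 , - 16/3,- 5, 11/6,14,18,  28,28.42, 50, 53]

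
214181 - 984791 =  -770610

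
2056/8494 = 1028/4247 = 0.24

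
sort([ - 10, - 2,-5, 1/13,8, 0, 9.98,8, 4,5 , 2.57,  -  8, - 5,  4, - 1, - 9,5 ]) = [ -10,  -  9,  -  8, - 5, - 5, - 2, - 1, 0,  1/13, 2.57, 4, 4, 5, 5,8, 8,  9.98 ] 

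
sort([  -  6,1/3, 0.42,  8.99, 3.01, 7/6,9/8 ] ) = [ - 6,1/3, 0.42,9/8, 7/6, 3.01, 8.99]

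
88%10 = 8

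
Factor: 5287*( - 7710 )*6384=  - 260229523680 = -  2^5 *3^2 *5^1 *7^1*17^1 * 19^1 * 257^1*311^1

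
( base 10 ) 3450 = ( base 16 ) d7a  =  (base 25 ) 5D0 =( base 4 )311322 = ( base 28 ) 4B6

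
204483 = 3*68161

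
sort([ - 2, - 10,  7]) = [ - 10,-2,7] 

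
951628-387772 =563856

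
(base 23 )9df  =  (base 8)11723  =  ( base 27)6PQ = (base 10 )5075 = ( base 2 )1001111010011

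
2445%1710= 735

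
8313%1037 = 17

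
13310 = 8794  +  4516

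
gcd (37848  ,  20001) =3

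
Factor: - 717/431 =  - 3^1*239^1*431^( - 1 ) 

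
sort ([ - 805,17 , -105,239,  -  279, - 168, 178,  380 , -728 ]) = [-805, - 728,  -  279,  -  168, - 105,17 , 178,239,380] 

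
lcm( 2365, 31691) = 158455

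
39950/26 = 19975/13 =1536.54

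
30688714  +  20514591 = 51203305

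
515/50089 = 515/50089  =  0.01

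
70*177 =12390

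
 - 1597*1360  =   - 2171920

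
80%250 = 80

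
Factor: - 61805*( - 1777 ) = 109827485= 5^1*47^1*263^1 * 1777^1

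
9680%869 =121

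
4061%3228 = 833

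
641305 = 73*8785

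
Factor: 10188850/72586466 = 5094425/36293233=5^2 * 7^1 * 43^1 * 307^(- 1)*677^1*118219^(  -  1)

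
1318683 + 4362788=5681471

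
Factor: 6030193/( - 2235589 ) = -13^1*61^(  -  1) * 67^( - 1)*547^(-1) * 463861^1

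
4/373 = 4/373 = 0.01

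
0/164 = 0 = 0.00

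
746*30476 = 22735096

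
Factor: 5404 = 2^2 * 7^1*193^1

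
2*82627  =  165254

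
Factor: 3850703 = 3850703^1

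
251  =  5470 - 5219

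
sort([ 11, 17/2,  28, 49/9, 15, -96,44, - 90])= [ - 96, - 90,49/9,17/2,11,15,28,44]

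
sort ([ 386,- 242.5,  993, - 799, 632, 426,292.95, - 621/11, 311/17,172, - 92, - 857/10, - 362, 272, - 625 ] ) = [ - 799,-625, - 362,-242.5, - 92, - 857/10, - 621/11,311/17, 172, 272,  292.95, 386, 426, 632,  993]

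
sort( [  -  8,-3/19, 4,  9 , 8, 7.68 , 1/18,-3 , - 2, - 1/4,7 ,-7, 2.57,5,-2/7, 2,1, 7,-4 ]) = [-8, - 7,-4, - 3, - 2, - 2/7, - 1/4,-3/19,1/18,1,  2,2.57, 4, 5, 7,7,7.68,8,9]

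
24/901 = 24/901 = 0.03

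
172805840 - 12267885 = 160537955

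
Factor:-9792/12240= - 2^2*5^( - 1 )=- 4/5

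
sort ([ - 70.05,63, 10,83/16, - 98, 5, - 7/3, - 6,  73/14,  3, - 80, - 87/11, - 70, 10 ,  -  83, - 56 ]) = [-98, - 83 , - 80, - 70.05 ,  -  70, - 56, - 87/11,  -  6, - 7/3,3,  5, 83/16, 73/14, 10, 10, 63 ]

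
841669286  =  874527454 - 32858168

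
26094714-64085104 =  - 37990390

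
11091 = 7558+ 3533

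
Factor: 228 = 2^2*3^1*19^1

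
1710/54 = 95/3= 31.67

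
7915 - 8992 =  -  1077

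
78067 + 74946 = 153013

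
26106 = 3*8702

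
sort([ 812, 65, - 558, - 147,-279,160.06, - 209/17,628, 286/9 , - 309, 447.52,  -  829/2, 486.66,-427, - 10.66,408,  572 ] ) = [ - 558,-427, - 829/2, - 309,-279, - 147,-209/17 , - 10.66,286/9,  65, 160.06,408, 447.52,486.66, 572,628,812]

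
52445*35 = 1835575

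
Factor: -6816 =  - 2^5*3^1 * 71^1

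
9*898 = 8082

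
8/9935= 8/9935 = 0.00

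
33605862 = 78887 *426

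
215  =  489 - 274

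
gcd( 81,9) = 9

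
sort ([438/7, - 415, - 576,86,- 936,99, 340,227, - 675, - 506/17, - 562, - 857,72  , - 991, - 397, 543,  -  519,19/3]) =[ - 991 , - 936,-857 , - 675 , - 576,  -  562, - 519, - 415, - 397, - 506/17,19/3, 438/7,72,86,99, 227, 340, 543]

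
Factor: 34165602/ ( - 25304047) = -2^1*3^2 *53^1*59^1*607^1 * 1657^( - 1)* 15271^ ( - 1) 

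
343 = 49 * 7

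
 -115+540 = 425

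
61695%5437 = 1888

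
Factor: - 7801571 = - 19^2*21611^1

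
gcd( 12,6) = 6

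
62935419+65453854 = 128389273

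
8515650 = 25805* 330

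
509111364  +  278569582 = 787680946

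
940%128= 44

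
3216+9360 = 12576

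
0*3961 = 0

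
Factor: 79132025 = 5^2 *7^1*17^1 * 67^1*397^1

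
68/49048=17/12262 =0.00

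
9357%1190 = 1027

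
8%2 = 0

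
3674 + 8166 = 11840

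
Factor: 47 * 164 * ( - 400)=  - 2^6*5^2* 41^1 * 47^1 = - 3083200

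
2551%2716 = 2551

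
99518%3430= 48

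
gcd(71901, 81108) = 27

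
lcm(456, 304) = 912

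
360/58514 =180/29257 = 0.01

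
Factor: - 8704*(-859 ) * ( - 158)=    -2^10*17^1*79^1 * 859^1=-1181324288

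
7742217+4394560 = 12136777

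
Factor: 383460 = 2^2 * 3^1  *  5^1*7^1 *11^1*83^1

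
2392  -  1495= 897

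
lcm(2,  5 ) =10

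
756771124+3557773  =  760328897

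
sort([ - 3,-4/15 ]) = [ - 3, - 4/15 ] 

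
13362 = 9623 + 3739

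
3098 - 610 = 2488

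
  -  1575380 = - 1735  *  908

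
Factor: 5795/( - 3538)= - 95/58 = - 2^( - 1)*5^1*19^1*29^( - 1)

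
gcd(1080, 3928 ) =8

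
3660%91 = 20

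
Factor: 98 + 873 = 971^1 = 971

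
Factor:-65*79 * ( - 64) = 2^6*5^1*13^1*79^1 = 328640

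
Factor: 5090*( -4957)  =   - 25231130 = - 2^1*5^1*509^1*4957^1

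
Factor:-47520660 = -2^2*3^1 * 5^1*11^1*89^1*809^1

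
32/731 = 32/731 = 0.04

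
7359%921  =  912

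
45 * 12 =540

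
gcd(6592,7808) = 64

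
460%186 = 88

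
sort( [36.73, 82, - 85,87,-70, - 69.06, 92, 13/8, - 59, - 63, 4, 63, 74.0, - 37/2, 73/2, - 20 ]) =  [ - 85, - 70, - 69.06 ,-63,-59, - 20, - 37/2,13/8, 4, 73/2, 36.73, 63,74.0, 82 , 87  ,  92] 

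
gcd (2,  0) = 2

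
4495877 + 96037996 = 100533873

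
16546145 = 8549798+7996347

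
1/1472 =1/1472 = 0.00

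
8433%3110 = 2213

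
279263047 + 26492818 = 305755865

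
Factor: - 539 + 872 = 3^2*37^1  =  333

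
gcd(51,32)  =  1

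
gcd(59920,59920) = 59920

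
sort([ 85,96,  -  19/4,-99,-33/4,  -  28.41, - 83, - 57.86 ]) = [-99, - 83,  -  57.86, - 28.41, - 33/4, - 19/4,85,96 ] 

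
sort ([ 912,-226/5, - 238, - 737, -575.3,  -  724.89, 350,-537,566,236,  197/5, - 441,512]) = [ - 737, - 724.89,-575.3,- 537,-441,- 238, - 226/5, 197/5,236,350,512, 566,912]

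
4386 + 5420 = 9806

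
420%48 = 36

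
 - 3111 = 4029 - 7140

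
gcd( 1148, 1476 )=164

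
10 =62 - 52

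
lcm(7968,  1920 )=159360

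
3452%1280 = 892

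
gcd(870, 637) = 1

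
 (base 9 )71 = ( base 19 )37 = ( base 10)64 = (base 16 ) 40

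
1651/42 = 39  +  13/42 =39.31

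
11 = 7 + 4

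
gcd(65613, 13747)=1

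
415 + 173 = 588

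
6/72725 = 6/72725 = 0.00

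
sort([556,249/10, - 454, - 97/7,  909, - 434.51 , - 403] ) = [ -454, - 434.51,-403,  -  97/7, 249/10,556, 909 ] 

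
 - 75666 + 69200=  - 6466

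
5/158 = 5/158=0.03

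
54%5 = 4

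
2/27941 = 2/27941 = 0.00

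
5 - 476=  - 471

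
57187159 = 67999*841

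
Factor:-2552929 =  - 167^1*15287^1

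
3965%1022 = 899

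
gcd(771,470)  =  1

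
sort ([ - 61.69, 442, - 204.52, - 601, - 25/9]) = [ - 601 ,-204.52, - 61.69,-25/9  ,  442]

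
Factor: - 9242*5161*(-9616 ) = 458663602592 = 2^5*13^1*397^1 * 601^1 * 4621^1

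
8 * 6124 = 48992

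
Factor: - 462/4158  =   - 3^(-2) = - 1/9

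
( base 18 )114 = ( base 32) aq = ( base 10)346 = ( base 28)ca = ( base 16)15a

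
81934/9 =9103+7/9 = 9103.78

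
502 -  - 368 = 870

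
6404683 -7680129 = - 1275446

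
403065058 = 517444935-114379877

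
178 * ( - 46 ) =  - 8188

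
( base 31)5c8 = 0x1441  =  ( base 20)CJ5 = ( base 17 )10g0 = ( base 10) 5185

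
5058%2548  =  2510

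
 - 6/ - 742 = 3/371 = 0.01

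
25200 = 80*315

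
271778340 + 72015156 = 343793496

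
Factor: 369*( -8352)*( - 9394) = 28951255872 = 2^6*3^4 * 7^1*11^1*29^1*41^1 * 61^1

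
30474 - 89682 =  - 59208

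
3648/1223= 3648/1223= 2.98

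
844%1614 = 844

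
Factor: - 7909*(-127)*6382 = 6410355226 = 2^1*11^1*127^1*719^1*3191^1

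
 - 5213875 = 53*( - 98375) 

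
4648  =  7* 664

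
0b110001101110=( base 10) 3182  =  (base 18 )9ee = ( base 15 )e22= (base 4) 301232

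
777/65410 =777/65410 = 0.01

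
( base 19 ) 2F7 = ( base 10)1014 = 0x3F6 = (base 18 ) 326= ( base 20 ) 2AE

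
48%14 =6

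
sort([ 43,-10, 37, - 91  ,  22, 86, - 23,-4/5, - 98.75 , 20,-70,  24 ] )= [ - 98.75, -91, - 70,-23,  -  10, - 4/5,  20,  22,24, 37 , 43,86 ]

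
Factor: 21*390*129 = 2^1*  3^3*5^1*7^1*13^1*43^1 = 1056510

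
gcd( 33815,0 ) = 33815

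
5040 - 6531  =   - 1491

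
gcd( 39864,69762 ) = 9966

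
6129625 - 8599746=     -  2470121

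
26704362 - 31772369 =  - 5068007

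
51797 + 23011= 74808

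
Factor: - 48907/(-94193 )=11^( - 1 )*8563^(-1)*48907^1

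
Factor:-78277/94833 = - 3^( - 2)*41^( -1) * 257^(  -  1)*78277^1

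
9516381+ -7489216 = 2027165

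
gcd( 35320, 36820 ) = 20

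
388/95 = 388/95 = 4.08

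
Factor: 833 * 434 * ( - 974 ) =-352122428 = - 2^2*7^3*17^1 * 31^1 *487^1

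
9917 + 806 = 10723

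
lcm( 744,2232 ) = 2232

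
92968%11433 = 1504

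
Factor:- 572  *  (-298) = 170456 = 2^3*11^1 * 13^1*149^1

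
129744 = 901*144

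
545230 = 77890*7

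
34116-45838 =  - 11722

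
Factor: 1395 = 3^2*5^1* 31^1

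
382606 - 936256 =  - 553650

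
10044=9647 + 397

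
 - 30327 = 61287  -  91614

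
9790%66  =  22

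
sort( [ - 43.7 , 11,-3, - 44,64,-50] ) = [ - 50,-44, - 43.7, - 3,11,  64 ]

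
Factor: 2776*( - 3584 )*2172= - 21609627648 = - 2^14*3^1*7^1*181^1 * 347^1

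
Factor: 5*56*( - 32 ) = - 8960 = - 2^8*5^1*7^1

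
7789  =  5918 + 1871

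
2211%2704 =2211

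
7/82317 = 7/82317 = 0.00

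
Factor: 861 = 3^1*7^1*41^1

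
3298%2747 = 551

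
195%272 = 195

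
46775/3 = 15591 + 2/3 = 15591.67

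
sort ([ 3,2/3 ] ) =[ 2/3,3]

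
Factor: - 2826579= - 3^1*7^1*281^1 * 479^1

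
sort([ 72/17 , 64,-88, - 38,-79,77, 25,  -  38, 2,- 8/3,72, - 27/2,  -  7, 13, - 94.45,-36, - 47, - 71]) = [ - 94.45,-88,-79 , - 71,-47,-38, - 38,  -  36 , - 27/2, - 7, - 8/3,2, 72/17,13, 25,64 , 72,77]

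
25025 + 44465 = 69490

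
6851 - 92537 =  - 85686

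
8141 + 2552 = 10693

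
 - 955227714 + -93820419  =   - 1049048133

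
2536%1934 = 602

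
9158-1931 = 7227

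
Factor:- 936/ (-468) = 2 =2^1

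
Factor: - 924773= - 924773^1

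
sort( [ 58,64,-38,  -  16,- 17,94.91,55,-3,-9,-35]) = [ - 38 , - 35, - 17,  -  16, - 9,  -  3,55,58, 64,94.91] 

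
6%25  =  6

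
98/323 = 98/323 = 0.30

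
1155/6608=165/944 = 0.17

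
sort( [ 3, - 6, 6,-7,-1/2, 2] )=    [ - 7, - 6,-1/2,2 , 3,  6 ] 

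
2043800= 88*23225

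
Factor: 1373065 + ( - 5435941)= - 4062876 = - 2^2 *3^1*338573^1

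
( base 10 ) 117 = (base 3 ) 11100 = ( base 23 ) 52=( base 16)75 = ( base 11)A7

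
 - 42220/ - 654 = 21110/327 = 64.56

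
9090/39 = 3030/13 = 233.08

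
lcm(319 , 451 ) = 13079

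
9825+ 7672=17497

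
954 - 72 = 882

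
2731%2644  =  87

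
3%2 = 1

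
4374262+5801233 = 10175495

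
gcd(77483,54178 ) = 1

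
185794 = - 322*( - 577) 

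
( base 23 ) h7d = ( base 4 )2033033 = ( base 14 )34ab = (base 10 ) 9167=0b10001111001111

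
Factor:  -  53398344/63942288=-2^( - 1)*41^ (- 1)*32491^(-1) * 2224931^1 = - 2224931/2664262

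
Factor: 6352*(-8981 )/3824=-3565457/239 = - 7^1*239^(-1)*397^1*1283^1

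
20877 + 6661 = 27538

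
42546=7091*6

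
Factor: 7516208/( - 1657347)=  - 2^4*3^(  -  1 )*7^2*17^( - 1)*9587^1*32497^( - 1)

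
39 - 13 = 26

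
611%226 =159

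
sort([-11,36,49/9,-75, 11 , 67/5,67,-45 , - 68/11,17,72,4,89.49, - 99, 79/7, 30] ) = [-99, -75, - 45,-11, - 68/11,4, 49/9,11,79/7,67/5,17,  30,36, 67, 72,89.49]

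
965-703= 262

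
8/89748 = 2/22437  =  0.00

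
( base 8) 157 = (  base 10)111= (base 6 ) 303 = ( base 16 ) 6F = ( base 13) 87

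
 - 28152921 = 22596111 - 50749032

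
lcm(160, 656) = 6560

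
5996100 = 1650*3634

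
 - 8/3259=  - 1 + 3251/3259 = -0.00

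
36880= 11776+25104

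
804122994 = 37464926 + 766658068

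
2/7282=1/3641 =0.00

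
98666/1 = 98666 = 98666.00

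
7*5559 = 38913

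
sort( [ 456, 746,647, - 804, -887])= [ - 887,-804,  456,647, 746 ] 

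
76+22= 98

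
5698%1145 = 1118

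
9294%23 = 2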